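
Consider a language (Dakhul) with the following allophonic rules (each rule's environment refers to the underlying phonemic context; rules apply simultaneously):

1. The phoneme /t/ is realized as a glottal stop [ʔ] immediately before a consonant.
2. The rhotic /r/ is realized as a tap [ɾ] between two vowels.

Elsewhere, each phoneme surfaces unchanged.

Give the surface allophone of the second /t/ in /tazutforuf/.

/t/ meets the environment for rule 1 (immediately before a consonant) → [ʔ].

[ʔ]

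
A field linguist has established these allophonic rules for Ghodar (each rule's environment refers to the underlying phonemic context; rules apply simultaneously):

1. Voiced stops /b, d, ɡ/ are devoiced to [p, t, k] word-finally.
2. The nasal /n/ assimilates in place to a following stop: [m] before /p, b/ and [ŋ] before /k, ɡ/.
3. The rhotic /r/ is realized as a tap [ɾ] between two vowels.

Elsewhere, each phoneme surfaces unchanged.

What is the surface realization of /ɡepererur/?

[ɡepeɾeɾur]

/ɡ/ (word-initial) is in the target of rule 1 but the environment (word-finally) is not met → [ɡ].
/e/ — not in any rule's target class → [e].
/p/ — not in any rule's target class → [p].
/e/ (between /p/ and /r/) is unaffected → [e].
/r/ — between /e/ and /e/, between two vowels — surfaces as [ɾ] (rule 3).
/e/ — not in any rule's target class → [e].
/r/ — between /e/ and /u/, between two vowels — surfaces as [ɾ] (rule 3).
/u/ stays [u].
/r/ (word-final): rule 3 targets it, but not between two vowels → unchanged [r].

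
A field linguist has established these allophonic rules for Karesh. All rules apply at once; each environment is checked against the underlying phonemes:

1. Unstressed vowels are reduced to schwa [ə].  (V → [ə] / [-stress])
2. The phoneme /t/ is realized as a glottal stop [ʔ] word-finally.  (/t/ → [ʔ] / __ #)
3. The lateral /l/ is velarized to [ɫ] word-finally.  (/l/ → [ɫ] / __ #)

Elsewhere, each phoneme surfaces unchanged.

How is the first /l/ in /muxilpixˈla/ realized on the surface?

[l]

/l/ (between /i/ and /p/) is in the target of rule 3 but the environment (word-finally) is not met → [l].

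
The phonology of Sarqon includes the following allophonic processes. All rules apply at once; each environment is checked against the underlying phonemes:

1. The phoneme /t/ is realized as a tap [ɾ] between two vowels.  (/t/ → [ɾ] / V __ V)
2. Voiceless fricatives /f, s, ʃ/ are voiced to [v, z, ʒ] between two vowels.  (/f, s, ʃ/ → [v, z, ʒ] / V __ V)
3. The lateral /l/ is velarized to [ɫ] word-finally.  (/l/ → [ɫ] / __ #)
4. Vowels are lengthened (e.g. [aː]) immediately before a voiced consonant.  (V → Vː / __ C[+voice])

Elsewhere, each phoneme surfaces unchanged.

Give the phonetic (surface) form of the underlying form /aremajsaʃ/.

Rule 4 applies to /a/ (word-initial: before a voiced consonant) → [aː].
/r/ (between /a/ and /e/): no rule targets it → [r].
/e/ (between /r/ and /m/) occurs before a voiced consonant → [eː] by rule 4.
/m/ (between /e/ and /a/): no rule targets it → [m].
/a/ (between /m/ and /j/): before a voiced consonant, so rule 4 applies → [aː].
/j/ (between /a/ and /s/): no rule targets it → [j].
/s/ — between /j/ and /a/; rule 2 does not apply here → [s].
/a/ (between /s/ and /ʃ/) fails the environment for rule 4, so it stays [a].
/ʃ/ (word-final): rule 2 targets it, but not between two vowels → unchanged [ʃ].

[aːreːmaːjsaʃ]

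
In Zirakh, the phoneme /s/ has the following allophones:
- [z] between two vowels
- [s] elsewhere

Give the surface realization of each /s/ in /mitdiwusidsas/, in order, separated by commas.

[z], [s], [s]

Occurrence 1 (position 8): between two vowels → [z].
Occurrence 2 (position 11): no conditioning environment matches → elsewhere allophone [s].
Occurrence 3 (position 13): no conditioning environment matches → elsewhere allophone [s].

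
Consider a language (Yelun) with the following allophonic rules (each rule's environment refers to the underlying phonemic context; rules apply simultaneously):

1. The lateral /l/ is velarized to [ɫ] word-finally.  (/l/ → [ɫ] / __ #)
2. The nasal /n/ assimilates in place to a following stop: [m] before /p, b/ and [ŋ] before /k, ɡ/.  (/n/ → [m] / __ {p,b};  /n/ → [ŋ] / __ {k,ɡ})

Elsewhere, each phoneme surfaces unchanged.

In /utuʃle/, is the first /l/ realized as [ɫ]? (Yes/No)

/l/ — between /ʃ/ and /e/; rule 1 does not apply here → [l].
The actual realization is [l], not [ɫ].

No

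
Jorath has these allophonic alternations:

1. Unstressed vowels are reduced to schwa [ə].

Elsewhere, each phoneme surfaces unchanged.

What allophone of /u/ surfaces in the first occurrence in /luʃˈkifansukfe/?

[ə]

/u/ (between /l/ and /ʃ/) occurs in an unstressed syllable → [ə] by rule 1.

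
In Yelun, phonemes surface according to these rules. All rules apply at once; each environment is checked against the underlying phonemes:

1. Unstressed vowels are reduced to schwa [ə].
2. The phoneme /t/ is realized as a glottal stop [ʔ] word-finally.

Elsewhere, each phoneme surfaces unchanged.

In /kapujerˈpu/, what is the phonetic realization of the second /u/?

/u/ (word-final) is in the target of rule 1 but the environment (in an unstressed syllable) is not met → [u].

[u]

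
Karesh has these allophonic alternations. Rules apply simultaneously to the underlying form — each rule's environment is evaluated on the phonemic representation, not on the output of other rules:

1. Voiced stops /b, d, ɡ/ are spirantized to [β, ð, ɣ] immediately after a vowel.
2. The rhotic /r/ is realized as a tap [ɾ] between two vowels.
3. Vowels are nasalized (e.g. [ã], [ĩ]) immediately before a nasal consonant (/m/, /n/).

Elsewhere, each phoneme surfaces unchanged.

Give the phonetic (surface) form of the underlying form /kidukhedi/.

/k/ (word-initial): no rule targets it → [k].
/i/ (between /k/ and /d/) fails the environment for rule 3, so it stays [i].
/d/ (between /i/ and /u/) occurs immediately after a vowel → [ð] by rule 1.
/u/ (between /d/ and /k/): rule 3 targets it, but not before a nasal consonant → unchanged [u].
/k/ (between /u/ and /h/): no rule targets it → [k].
/h/ stays [h].
/e/ (between /h/ and /d/): rule 3 targets it, but not before a nasal consonant → unchanged [e].
Rule 1 applies to /d/ (between /e/ and /i/: immediately after a vowel) → [ð].
/i/ (word-final): rule 3 targets it, but not before a nasal consonant → unchanged [i].

[kiðukheði]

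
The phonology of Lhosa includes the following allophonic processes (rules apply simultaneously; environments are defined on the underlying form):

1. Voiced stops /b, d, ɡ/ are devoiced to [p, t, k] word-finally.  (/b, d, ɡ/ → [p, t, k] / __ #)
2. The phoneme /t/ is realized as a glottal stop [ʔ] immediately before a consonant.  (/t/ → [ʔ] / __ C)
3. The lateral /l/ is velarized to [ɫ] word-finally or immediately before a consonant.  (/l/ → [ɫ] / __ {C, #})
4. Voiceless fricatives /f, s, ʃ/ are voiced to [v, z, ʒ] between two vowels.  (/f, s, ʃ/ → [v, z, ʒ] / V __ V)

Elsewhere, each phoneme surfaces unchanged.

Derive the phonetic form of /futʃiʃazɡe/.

[fuʔʃiʒazɡe]

/f/ (word-initial) fails the environment for rule 4, so it stays [f].
/u/ (between /f/ and /t/) is unaffected → [u].
/t/ meets the environment for rule 2 (immediately before a consonant) → [ʔ].
/ʃ/ — between /t/ and /i/; rule 4 does not apply here → [ʃ].
/i/ — not in any rule's target class → [i].
/ʃ/ meets the environment for rule 4 (between two vowels) → [ʒ].
/a/ — not in any rule's target class → [a].
/z/ stays [z].
/ɡ/ (between /z/ and /e/) fails the environment for rule 1, so it stays [ɡ].
/e/ — not in any rule's target class → [e].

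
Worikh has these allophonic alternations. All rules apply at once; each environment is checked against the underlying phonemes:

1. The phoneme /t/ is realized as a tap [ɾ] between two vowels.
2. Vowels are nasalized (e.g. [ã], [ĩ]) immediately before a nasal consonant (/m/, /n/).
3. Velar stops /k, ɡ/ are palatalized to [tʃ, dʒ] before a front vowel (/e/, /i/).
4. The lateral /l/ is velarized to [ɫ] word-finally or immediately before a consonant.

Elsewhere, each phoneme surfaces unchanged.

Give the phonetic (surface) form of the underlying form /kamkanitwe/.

[kãmkãnitwe]

/k/ (word-initial) fails the environment for rule 3, so it stays [k].
/a/ — between /k/ and /m/, before a nasal consonant — surfaces as [ã] (rule 2).
/m/ — not in any rule's target class → [m].
/k/ — between /m/ and /a/; rule 3 does not apply here → [k].
Rule 2 applies to /a/ (between /k/ and /n/: before a nasal consonant) → [ã].
/n/ — not in any rule's target class → [n].
/i/ (between /n/ and /t/) is in the target of rule 2 but the environment (before a nasal consonant) is not met → [i].
/t/ (between /i/ and /w/) fails the environment for rule 1, so it stays [t].
/w/ stays [w].
/e/ (word-final): rule 2 targets it, but not before a nasal consonant → unchanged [e].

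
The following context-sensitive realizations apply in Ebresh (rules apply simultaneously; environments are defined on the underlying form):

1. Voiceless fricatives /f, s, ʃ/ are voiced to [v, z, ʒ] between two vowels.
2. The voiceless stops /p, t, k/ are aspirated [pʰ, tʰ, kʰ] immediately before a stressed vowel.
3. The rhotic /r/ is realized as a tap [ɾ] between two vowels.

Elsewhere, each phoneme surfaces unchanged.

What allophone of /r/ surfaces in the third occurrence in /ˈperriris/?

/r/ (between /i/ and /i/): between two vowels, so rule 3 applies → [ɾ].

[ɾ]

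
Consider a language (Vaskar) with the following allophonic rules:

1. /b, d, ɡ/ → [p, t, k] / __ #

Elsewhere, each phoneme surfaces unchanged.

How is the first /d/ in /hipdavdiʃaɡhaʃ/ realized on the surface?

/d/ — between /p/ and /a/; rule 1 does not apply here → [d].

[d]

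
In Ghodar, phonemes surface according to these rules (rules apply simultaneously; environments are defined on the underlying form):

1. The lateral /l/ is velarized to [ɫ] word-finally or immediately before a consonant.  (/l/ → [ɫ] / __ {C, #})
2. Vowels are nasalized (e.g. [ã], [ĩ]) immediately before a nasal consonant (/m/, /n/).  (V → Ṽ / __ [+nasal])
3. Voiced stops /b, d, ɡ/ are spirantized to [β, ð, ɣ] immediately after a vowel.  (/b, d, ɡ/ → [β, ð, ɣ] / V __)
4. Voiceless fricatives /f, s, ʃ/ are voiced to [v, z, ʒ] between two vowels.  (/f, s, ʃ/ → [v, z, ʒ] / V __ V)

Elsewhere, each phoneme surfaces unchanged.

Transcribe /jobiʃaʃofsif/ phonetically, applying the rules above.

/j/ (word-initial) is unaffected → [j].
/o/ (between /j/ and /b/): rule 2 targets it, but not before a nasal consonant → unchanged [o].
/b/ (between /o/ and /i/): immediately after a vowel, so rule 3 applies → [β].
/i/ (between /b/ and /ʃ/): rule 2 targets it, but not before a nasal consonant → unchanged [i].
/ʃ/ (between /i/ and /a/): between two vowels, so rule 4 applies → [ʒ].
/a/ (between /ʃ/ and /ʃ/) fails the environment for rule 2, so it stays [a].
/ʃ/ (between /a/ and /o/) occurs between two vowels → [ʒ] by rule 4.
/o/ (between /ʃ/ and /f/) is in the target of rule 2 but the environment (before a nasal consonant) is not met → [o].
/f/ (between /o/ and /s/) is in the target of rule 4 but the environment (between two vowels) is not met → [f].
/s/ (between /f/ and /i/) is in the target of rule 4 but the environment (between two vowels) is not met → [s].
/i/ (between /s/ and /f/): rule 2 targets it, but not before a nasal consonant → unchanged [i].
/f/ (word-final) is in the target of rule 4 but the environment (between two vowels) is not met → [f].

[joβiʒaʒofsif]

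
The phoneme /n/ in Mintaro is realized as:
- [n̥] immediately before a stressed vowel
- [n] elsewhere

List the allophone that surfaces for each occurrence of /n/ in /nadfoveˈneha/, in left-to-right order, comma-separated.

[n], [n̥]

Occurrence 1 (position 1): no conditioning environment matches → elsewhere allophone [n].
Occurrence 2 (position 8): immediately before a stressed vowel → [n̥].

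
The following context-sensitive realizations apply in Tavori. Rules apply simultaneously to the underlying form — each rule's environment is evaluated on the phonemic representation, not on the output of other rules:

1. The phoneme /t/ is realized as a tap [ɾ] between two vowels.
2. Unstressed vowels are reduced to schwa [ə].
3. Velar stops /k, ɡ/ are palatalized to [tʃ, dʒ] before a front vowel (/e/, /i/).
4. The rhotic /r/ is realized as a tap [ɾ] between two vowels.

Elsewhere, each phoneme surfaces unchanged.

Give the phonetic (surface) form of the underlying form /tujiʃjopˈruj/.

/t/ (word-initial) fails the environment for rule 1, so it stays [t].
/u/ meets the environment for rule 2 (in an unstressed syllable) → [ə].
/j/ — not in any rule's target class → [j].
/i/ — between /j/ and /ʃ/, in an unstressed syllable — surfaces as [ə] (rule 2).
/ʃ/ (between /i/ and /j/): no rule targets it → [ʃ].
/j/ stays [j].
/o/ (between /j/ and /p/): in an unstressed syllable, so rule 2 applies → [ə].
/p/ (between /o/ and /r/) is unaffected → [p].
/r/ (between /p/ and /u/): rule 4 targets it, but not between two vowels → unchanged [r].
/u/ (between /r/ and /j/) fails the environment for rule 2, so it stays [u].
/j/ (word-final) is unaffected → [j].

[təjəʃjəpˈruj]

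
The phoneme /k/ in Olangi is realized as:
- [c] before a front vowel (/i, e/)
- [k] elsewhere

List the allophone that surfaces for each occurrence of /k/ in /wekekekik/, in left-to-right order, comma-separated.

Occurrence 1 (position 3): before a front vowel → [c].
Occurrence 2 (position 5): before a front vowel → [c].
Occurrence 3 (position 7): before a front vowel → [c].
Occurrence 4 (position 9): no conditioning environment matches → elsewhere allophone [k].

[c], [c], [c], [k]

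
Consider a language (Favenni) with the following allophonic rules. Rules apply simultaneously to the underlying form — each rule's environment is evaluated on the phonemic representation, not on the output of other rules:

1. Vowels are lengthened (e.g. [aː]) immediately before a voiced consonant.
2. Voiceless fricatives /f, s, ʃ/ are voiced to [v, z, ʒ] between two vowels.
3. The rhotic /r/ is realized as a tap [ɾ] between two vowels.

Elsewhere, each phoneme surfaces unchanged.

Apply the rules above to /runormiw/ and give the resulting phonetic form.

/r/ — word-initial; rule 3 does not apply here → [r].
/u/ meets the environment for rule 1 (before a voiced consonant) → [uː].
/n/ (between /u/ and /o/) is unaffected → [n].
/o/ (between /n/ and /r/): before a voiced consonant, so rule 1 applies → [oː].
/r/ — between /o/ and /m/; rule 3 does not apply here → [r].
/m/ (between /r/ and /i/) is unaffected → [m].
/i/ meets the environment for rule 1 (before a voiced consonant) → [iː].
/w/ — not in any rule's target class → [w].

[ruːnoːrmiːw]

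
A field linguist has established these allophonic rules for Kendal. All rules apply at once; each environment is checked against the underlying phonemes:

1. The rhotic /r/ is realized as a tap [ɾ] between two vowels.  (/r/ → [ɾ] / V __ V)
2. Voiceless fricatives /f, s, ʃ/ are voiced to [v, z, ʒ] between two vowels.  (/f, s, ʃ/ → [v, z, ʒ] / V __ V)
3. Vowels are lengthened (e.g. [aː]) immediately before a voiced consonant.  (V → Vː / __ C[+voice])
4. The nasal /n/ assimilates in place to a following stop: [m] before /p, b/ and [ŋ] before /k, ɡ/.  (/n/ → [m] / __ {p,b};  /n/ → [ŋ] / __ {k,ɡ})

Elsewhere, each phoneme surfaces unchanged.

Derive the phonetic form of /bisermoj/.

[bizeːrmoːj]

/b/ — not in any rule's target class → [b].
/i/ (between /b/ and /s/): rule 3 targets it, but not before a voiced consonant → unchanged [i].
Rule 2 applies to /s/ (between /i/ and /e/: between two vowels) → [z].
Rule 3 applies to /e/ (between /s/ and /r/: before a voiced consonant) → [eː].
/r/ (between /e/ and /m/): rule 1 targets it, but not between two vowels → unchanged [r].
/m/ (between /r/ and /o/) is unaffected → [m].
/o/ — between /m/ and /j/, before a voiced consonant — surfaces as [oː] (rule 3).
/j/ stays [j].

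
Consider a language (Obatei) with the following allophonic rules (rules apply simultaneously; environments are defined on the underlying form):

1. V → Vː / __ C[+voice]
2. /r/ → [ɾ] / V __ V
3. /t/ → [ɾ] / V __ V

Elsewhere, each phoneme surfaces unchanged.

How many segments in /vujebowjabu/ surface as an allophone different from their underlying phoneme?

Segments that undergo a rule: /u/ → [uː] (rule 1); /e/ → [eː] (rule 1); /o/ → [oː] (rule 1); /a/ → [aː] (rule 1).
All other segments surface unchanged.

4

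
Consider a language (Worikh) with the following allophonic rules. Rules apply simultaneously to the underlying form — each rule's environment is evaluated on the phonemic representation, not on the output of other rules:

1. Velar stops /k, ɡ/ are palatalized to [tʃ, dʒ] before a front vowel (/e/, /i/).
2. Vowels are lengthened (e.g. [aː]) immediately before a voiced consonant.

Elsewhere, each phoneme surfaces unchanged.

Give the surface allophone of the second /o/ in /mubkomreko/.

/o/ — word-final; rule 2 does not apply here → [o].

[o]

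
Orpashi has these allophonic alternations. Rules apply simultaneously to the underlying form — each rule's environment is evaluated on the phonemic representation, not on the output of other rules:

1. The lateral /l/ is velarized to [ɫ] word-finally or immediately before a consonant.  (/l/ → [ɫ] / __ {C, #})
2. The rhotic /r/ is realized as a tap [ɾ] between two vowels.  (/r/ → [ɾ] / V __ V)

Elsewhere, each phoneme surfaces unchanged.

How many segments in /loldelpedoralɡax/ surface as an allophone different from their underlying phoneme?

Segments that undergo a rule: /l/ → [ɫ] (rule 1); /l/ → [ɫ] (rule 1); /r/ → [ɾ] (rule 2); /l/ → [ɫ] (rule 1).
All other segments surface unchanged.

4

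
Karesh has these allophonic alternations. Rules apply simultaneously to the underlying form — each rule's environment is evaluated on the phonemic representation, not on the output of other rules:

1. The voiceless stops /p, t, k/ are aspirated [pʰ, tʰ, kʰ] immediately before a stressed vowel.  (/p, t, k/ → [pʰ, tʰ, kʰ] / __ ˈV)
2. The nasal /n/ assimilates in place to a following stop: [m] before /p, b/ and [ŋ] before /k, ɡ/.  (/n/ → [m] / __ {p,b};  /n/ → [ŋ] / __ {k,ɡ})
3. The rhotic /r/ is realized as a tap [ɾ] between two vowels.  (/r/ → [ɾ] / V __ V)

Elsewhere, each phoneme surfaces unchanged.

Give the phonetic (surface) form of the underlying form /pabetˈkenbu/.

/p/ (word-initial) is in the target of rule 1 but the environment (immediately before a stressed vowel) is not met → [p].
/a/ (between /p/ and /b/) is unaffected → [a].
/b/ stays [b].
/e/ — not in any rule's target class → [e].
/t/ (between /e/ and /k/) is in the target of rule 1 but the environment (immediately before a stressed vowel) is not met → [t].
/k/ (between /t/ and /e/) occurs immediately before a stressed vowel → [kʰ] by rule 1.
/e/ — not in any rule's target class → [e].
/n/ (between /e/ and /b/): before a labial or velar stop, so rule 2 applies → [m].
/b/ (between /n/ and /u/) is unaffected → [b].
/u/ (word-final) is unaffected → [u].

[pabetˈkʰembu]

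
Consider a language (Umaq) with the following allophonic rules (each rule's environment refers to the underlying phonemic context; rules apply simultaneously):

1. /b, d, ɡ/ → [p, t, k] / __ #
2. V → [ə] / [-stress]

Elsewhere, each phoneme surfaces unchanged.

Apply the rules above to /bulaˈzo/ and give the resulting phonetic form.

[bələˈzo]

/b/ (word-initial) fails the environment for rule 1, so it stays [b].
/u/ (between /b/ and /l/): in an unstressed syllable, so rule 2 applies → [ə].
/l/ stays [l].
/a/ (between /l/ and /z/): in an unstressed syllable, so rule 2 applies → [ə].
/z/ — not in any rule's target class → [z].
/o/ (word-final) is in the target of rule 2 but the environment (in an unstressed syllable) is not met → [o].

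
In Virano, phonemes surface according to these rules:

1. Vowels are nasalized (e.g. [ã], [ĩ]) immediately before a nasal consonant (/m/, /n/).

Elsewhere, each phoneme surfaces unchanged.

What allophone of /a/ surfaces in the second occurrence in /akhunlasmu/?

[a]

/a/ — between /l/ and /s/; rule 1 does not apply here → [a].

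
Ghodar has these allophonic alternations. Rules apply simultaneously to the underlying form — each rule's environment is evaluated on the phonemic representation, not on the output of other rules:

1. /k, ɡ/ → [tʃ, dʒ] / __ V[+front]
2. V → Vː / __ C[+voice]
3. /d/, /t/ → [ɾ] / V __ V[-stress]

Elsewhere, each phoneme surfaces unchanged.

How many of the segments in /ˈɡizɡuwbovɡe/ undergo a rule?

Segments that undergo a rule: /ɡ/ → [dʒ] (rule 1); /i/ → [iː] (rule 2); /u/ → [uː] (rule 2); /o/ → [oː] (rule 2); /ɡ/ → [dʒ] (rule 1).
All other segments surface unchanged.

5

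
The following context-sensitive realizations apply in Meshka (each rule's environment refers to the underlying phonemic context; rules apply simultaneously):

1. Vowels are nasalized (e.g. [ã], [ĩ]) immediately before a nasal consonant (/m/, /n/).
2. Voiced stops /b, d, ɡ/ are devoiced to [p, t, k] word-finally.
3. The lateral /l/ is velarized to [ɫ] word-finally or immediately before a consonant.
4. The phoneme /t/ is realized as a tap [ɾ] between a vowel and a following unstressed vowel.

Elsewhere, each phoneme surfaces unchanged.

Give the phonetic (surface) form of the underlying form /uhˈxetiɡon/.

[uhˈxeɾiɡõn]

/u/ (word-initial) is in the target of rule 1 but the environment (before a nasal consonant) is not met → [u].
/h/ stays [h].
/x/ (between /h/ and /e/): no rule targets it → [x].
/e/ — between /x/ and /t/; rule 1 does not apply here → [e].
/t/ — between /e/ and /i/, between a vowel and a following unstressed vowel — surfaces as [ɾ] (rule 4).
/i/ (between /t/ and /ɡ/): rule 1 targets it, but not before a nasal consonant → unchanged [i].
/ɡ/ — between /i/ and /o/; rule 2 does not apply here → [ɡ].
/o/ meets the environment for rule 1 (before a nasal consonant) → [õ].
/n/ (word-final) is unaffected → [n].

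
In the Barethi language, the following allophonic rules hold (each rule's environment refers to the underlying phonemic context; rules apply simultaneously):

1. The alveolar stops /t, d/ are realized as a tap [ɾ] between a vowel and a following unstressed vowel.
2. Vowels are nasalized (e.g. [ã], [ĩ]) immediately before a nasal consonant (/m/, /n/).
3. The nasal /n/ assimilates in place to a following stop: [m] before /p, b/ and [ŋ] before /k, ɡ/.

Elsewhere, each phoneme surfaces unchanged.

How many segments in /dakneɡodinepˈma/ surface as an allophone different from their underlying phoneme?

Segments that undergo a rule: /d/ → [ɾ] (rule 1); /i/ → [ĩ] (rule 2).
All other segments surface unchanged.

2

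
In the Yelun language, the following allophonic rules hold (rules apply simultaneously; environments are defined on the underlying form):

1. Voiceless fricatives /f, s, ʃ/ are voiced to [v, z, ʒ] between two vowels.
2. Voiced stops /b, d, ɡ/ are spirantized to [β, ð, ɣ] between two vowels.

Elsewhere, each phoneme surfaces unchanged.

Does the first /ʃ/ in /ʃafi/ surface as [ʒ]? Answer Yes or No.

No

/ʃ/ — word-initial; rule 1 does not apply here → [ʃ].
The actual realization is [ʃ], not [ʒ].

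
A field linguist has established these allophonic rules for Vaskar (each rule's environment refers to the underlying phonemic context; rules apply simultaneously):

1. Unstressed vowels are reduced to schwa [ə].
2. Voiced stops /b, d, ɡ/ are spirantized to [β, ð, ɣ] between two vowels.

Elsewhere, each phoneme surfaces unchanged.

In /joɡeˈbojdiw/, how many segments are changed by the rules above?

Segments that undergo a rule: /o/ → [ə] (rule 1); /ɡ/ → [ɣ] (rule 2); /e/ → [ə] (rule 1); /b/ → [β] (rule 2); /i/ → [ə] (rule 1).
All other segments surface unchanged.

5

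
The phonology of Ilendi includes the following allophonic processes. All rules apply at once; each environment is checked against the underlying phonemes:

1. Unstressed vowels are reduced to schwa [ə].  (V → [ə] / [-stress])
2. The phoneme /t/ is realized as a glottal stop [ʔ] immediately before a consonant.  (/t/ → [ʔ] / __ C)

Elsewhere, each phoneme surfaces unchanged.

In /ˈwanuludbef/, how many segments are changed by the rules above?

3

Segments that undergo a rule: /u/ → [ə] (rule 1); /u/ → [ə] (rule 1); /e/ → [ə] (rule 1).
All other segments surface unchanged.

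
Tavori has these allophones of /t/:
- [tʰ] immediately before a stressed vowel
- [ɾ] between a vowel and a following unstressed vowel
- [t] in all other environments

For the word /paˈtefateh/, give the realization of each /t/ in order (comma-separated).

[tʰ], [ɾ]

Occurrence 1 (position 3): immediately before a stressed vowel → [tʰ].
Occurrence 2 (position 7): between a vowel and an unstressed vowel → [ɾ].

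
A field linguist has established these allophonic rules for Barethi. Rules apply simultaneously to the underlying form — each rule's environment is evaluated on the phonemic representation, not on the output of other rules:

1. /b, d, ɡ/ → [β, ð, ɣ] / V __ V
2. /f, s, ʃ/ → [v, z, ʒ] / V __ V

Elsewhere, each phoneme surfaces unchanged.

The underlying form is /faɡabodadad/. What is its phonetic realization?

/f/ (word-initial): rule 2 targets it, but not between two vowels → unchanged [f].
/a/ — not in any rule's target class → [a].
/ɡ/ (between /a/ and /a/) occurs between two vowels → [ɣ] by rule 1.
/a/ — not in any rule's target class → [a].
/b/ meets the environment for rule 1 (between two vowels) → [β].
/o/ (between /b/ and /d/): no rule targets it → [o].
/d/ — between /o/ and /a/, between two vowels — surfaces as [ð] (rule 1).
/a/ — not in any rule's target class → [a].
/d/ (between /a/ and /a/) occurs between two vowels → [ð] by rule 1.
/a/ (between /d/ and /d/): no rule targets it → [a].
/d/ (word-final) fails the environment for rule 1, so it stays [d].

[faɣaβoðaðad]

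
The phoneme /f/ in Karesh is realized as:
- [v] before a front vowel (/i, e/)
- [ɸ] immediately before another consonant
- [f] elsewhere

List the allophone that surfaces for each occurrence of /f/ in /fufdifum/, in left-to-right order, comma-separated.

Occurrence 1 (position 1): no conditioning environment matches → elsewhere allophone [f].
Occurrence 2 (position 3): immediately before another consonant → [ɸ].
Occurrence 3 (position 6): no conditioning environment matches → elsewhere allophone [f].

[f], [ɸ], [f]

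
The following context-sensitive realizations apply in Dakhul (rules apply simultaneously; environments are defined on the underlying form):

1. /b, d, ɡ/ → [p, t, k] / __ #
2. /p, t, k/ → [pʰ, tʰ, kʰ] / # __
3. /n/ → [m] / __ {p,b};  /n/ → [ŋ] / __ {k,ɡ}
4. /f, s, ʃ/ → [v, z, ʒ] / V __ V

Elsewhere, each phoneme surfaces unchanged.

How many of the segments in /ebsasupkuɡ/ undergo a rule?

Segments that undergo a rule: /s/ → [z] (rule 4); /ɡ/ → [k] (rule 1).
All other segments surface unchanged.

2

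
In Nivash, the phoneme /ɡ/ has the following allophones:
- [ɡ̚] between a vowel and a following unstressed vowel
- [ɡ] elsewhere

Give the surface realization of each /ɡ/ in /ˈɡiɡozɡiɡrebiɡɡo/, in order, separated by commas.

[ɡ], [ɡ̚], [ɡ], [ɡ], [ɡ], [ɡ]

Occurrence 1 (position 1): no conditioning environment matches → elsewhere allophone [ɡ].
Occurrence 2 (position 3): between a vowel and a following unstressed vowel → [ɡ̚].
Occurrence 3 (position 6): no conditioning environment matches → elsewhere allophone [ɡ].
Occurrence 4 (position 8): no conditioning environment matches → elsewhere allophone [ɡ].
Occurrence 5 (position 13): no conditioning environment matches → elsewhere allophone [ɡ].
Occurrence 6 (position 14): no conditioning environment matches → elsewhere allophone [ɡ].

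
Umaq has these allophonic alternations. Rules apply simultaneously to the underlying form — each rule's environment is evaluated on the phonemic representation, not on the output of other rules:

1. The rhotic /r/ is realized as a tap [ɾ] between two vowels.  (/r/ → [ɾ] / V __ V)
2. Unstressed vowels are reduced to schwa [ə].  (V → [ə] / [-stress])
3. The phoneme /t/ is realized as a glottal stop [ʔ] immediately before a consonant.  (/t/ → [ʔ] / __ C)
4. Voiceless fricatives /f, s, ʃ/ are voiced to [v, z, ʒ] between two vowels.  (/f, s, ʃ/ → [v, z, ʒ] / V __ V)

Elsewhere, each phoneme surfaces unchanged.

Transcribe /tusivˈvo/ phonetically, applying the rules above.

[təzəvˈvo]

/t/ (word-initial) is in the target of rule 3 but the environment (immediately before a consonant) is not met → [t].
/u/ (between /t/ and /s/): in an unstressed syllable, so rule 2 applies → [ə].
/s/ — between /u/ and /i/, between two vowels — surfaces as [z] (rule 4).
/i/ (between /s/ and /v/) occurs in an unstressed syllable → [ə] by rule 2.
/v/ (between /i/ and /v/) is unaffected → [v].
/v/ stays [v].
/o/ (word-final) fails the environment for rule 2, so it stays [o].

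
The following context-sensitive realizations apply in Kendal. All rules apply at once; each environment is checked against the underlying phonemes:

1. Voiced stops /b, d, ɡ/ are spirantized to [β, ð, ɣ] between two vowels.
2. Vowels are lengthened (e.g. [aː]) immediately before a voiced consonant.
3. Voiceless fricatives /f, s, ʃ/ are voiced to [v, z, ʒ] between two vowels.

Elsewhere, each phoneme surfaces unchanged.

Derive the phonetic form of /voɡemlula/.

/v/ stays [v].
/o/ (between /v/ and /ɡ/): before a voiced consonant, so rule 2 applies → [oː].
/ɡ/ meets the environment for rule 1 (between two vowels) → [ɣ].
/e/ — between /ɡ/ and /m/, before a voiced consonant — surfaces as [eː] (rule 2).
/m/ (between /e/ and /l/): no rule targets it → [m].
/l/ — not in any rule's target class → [l].
/u/ meets the environment for rule 2 (before a voiced consonant) → [uː].
/l/ (between /u/ and /a/): no rule targets it → [l].
/a/ (word-final): rule 2 targets it, but not before a voiced consonant → unchanged [a].

[voːɣeːmluːla]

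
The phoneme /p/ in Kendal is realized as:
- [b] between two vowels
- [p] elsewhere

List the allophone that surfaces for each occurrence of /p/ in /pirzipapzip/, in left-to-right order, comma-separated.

[p], [b], [p], [p]

Occurrence 1 (position 1): no conditioning environment matches → elsewhere allophone [p].
Occurrence 2 (position 6): between two vowels → [b].
Occurrence 3 (position 8): no conditioning environment matches → elsewhere allophone [p].
Occurrence 4 (position 11): no conditioning environment matches → elsewhere allophone [p].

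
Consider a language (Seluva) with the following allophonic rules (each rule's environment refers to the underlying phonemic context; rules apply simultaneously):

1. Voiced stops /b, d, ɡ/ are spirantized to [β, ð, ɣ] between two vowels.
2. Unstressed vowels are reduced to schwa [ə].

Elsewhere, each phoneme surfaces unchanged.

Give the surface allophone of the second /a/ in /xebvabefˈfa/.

/a/ (word-final): rule 2 targets it, but not in an unstressed syllable → unchanged [a].

[a]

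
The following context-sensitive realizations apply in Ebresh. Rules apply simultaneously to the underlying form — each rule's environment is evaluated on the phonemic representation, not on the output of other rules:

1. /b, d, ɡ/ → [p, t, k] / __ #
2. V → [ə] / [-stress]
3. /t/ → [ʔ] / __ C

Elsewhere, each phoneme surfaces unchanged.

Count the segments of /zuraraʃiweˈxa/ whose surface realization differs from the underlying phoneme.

Segments that undergo a rule: /u/ → [ə] (rule 2); /a/ → [ə] (rule 2); /a/ → [ə] (rule 2); /i/ → [ə] (rule 2); /e/ → [ə] (rule 2).
All other segments surface unchanged.

5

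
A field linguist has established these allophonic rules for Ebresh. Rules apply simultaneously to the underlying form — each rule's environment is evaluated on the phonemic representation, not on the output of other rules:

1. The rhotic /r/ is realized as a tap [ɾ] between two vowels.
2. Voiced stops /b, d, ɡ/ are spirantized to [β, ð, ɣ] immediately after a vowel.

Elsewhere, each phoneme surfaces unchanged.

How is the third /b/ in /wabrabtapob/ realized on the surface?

/b/ meets the environment for rule 2 (immediately after a vowel) → [β].

[β]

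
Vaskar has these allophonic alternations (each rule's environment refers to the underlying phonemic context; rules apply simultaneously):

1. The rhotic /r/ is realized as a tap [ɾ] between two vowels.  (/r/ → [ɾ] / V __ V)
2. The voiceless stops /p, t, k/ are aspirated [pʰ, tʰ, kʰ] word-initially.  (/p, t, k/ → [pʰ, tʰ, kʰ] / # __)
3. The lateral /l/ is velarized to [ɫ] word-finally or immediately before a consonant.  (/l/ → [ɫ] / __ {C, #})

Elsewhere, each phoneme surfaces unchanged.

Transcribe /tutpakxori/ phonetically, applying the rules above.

/t/ — word-initial, word-initially — surfaces as [tʰ] (rule 2).
/u/ — not in any rule's target class → [u].
/t/ (between /u/ and /p/) fails the environment for rule 2, so it stays [t].
/p/ (between /t/ and /a/) fails the environment for rule 2, so it stays [p].
/a/ (between /p/ and /k/) is unaffected → [a].
/k/ — between /a/ and /x/; rule 2 does not apply here → [k].
/x/ (between /k/ and /o/) is unaffected → [x].
/o/ (between /x/ and /r/) is unaffected → [o].
/r/ — between /o/ and /i/, between two vowels — surfaces as [ɾ] (rule 1).
/i/ (word-final) is unaffected → [i].

[tʰutpakxoɾi]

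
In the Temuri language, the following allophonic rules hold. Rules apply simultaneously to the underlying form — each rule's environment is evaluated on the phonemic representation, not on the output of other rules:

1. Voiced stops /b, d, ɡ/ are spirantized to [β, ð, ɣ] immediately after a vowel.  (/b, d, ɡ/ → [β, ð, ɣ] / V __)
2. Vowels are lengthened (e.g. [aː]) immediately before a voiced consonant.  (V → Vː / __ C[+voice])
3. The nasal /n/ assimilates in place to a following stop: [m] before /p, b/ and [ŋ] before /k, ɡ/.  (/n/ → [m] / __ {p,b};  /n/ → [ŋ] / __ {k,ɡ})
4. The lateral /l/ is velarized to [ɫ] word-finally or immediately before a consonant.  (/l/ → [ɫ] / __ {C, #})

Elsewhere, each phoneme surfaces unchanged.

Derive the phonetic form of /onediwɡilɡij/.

[oːneːðiːwɡiːɫɡiːj]

/o/ meets the environment for rule 2 (before a voiced consonant) → [oː].
/n/ (between /o/ and /e/) is in the target of rule 3 but the environment (before a labial or velar stop) is not met → [n].
Rule 2 applies to /e/ (between /n/ and /d/: before a voiced consonant) → [eː].
/d/ meets the environment for rule 1 (immediately after a vowel) → [ð].
Rule 2 applies to /i/ (between /d/ and /w/: before a voiced consonant) → [iː].
/ɡ/ (between /w/ and /i/): rule 1 targets it, but not immediately after a vowel → unchanged [ɡ].
/i/ meets the environment for rule 2 (before a voiced consonant) → [iː].
/l/ — between /i/ and /ɡ/, word-finally or immediately before a consonant — surfaces as [ɫ] (rule 4).
/ɡ/ (between /l/ and /i/): rule 1 targets it, but not immediately after a vowel → unchanged [ɡ].
/i/ meets the environment for rule 2 (before a voiced consonant) → [iː].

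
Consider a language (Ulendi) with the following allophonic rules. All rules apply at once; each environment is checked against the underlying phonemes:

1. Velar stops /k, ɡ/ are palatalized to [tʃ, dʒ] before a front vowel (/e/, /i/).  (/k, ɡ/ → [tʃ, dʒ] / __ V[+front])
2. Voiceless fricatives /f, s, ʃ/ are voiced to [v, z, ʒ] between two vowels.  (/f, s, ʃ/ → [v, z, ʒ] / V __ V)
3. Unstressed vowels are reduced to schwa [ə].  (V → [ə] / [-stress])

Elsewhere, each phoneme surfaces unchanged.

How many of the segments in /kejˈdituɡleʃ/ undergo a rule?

Segments that undergo a rule: /k/ → [tʃ] (rule 1); /e/ → [ə] (rule 3); /u/ → [ə] (rule 3); /e/ → [ə] (rule 3).
All other segments surface unchanged.

4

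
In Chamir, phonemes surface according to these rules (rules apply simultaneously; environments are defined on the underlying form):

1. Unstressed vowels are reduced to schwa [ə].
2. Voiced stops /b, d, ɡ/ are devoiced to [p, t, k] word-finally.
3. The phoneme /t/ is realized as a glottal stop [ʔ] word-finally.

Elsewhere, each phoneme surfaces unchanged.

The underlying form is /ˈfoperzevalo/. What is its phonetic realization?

/f/ stays [f].
/o/ (between /f/ and /p/) is in the target of rule 1 but the environment (in an unstressed syllable) is not met → [o].
/p/ stays [p].
/e/ (between /p/ and /r/): in an unstressed syllable, so rule 1 applies → [ə].
/r/ — not in any rule's target class → [r].
/z/ — not in any rule's target class → [z].
Rule 1 applies to /e/ (between /z/ and /v/: in an unstressed syllable) → [ə].
/v/ — not in any rule's target class → [v].
/a/ meets the environment for rule 1 (in an unstressed syllable) → [ə].
/l/ stays [l].
Rule 1 applies to /o/ (word-final: in an unstressed syllable) → [ə].

[ˈfopərzəvələ]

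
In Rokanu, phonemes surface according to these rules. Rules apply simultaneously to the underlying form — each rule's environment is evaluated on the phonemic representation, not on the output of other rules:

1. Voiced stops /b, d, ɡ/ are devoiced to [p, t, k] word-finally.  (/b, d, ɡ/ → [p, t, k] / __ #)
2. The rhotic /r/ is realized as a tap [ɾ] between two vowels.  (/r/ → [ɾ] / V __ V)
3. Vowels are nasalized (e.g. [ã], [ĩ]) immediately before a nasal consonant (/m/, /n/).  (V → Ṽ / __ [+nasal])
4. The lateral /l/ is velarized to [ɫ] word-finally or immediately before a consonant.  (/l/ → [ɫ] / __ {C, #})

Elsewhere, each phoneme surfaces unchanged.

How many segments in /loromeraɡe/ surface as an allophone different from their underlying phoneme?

Segments that undergo a rule: /r/ → [ɾ] (rule 2); /o/ → [õ] (rule 3); /r/ → [ɾ] (rule 2).
All other segments surface unchanged.

3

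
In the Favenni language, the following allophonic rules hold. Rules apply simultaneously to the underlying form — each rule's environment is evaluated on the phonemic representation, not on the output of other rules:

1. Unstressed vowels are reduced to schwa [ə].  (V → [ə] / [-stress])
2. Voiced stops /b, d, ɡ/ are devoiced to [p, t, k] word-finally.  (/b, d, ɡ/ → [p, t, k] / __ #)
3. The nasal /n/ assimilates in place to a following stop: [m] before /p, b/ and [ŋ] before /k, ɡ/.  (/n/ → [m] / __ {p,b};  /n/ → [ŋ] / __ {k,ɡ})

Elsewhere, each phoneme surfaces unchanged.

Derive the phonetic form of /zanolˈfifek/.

[zənəlˈfifək]

/z/ stays [z].
/a/ meets the environment for rule 1 (in an unstressed syllable) → [ə].
/n/ — between /a/ and /o/; rule 3 does not apply here → [n].
Rule 1 applies to /o/ (between /n/ and /l/: in an unstressed syllable) → [ə].
/l/ (between /o/ and /f/): no rule targets it → [l].
/f/ (between /l/ and /i/) is unaffected → [f].
/i/ (between /f/ and /f/): rule 1 targets it, but not in an unstressed syllable → unchanged [i].
/f/ — not in any rule's target class → [f].
/e/ meets the environment for rule 1 (in an unstressed syllable) → [ə].
/k/ — not in any rule's target class → [k].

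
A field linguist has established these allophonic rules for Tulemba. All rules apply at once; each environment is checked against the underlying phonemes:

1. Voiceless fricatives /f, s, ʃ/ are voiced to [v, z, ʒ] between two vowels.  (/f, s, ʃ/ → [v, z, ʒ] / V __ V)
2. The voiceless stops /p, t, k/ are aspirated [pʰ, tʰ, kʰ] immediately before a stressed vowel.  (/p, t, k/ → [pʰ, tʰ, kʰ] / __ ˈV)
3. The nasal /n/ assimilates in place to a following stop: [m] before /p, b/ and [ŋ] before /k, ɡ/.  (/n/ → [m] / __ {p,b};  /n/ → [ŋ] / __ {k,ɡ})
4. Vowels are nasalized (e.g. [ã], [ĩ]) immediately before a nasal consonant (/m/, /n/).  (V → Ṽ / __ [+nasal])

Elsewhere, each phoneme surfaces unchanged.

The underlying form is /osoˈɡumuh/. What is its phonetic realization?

[ozoˈɡũmuh]

/o/ (word-initial): rule 4 targets it, but not before a nasal consonant → unchanged [o].
/s/ (between /o/ and /o/): between two vowels, so rule 1 applies → [z].
/o/ (between /s/ and /ɡ/) fails the environment for rule 4, so it stays [o].
/ɡ/ — not in any rule's target class → [ɡ].
/u/ — between /ɡ/ and /m/, before a nasal consonant — surfaces as [ũ] (rule 4).
/m/ (between /u/ and /u/) is unaffected → [m].
/u/ (between /m/ and /h/) fails the environment for rule 4, so it stays [u].
/h/ — not in any rule's target class → [h].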